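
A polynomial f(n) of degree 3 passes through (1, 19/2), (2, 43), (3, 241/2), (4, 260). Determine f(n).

Using the Lagrange interpolation formula with nodes 1, 2, 3, 4:
  L_0(n) = (n - 2)(n - 3)(n - 4) / -6
  L_1(n) = (n - 1)(n - 3)(n - 4) / 2
  L_2(n) = (n - 1)(n - 2)(n - 4) / -2
  L_3(n) = (n - 1)(n - 2)(n - 3) / 6
Then f(n) = 19/2·L_0(n) + 43·L_1(n) + 241/2·L_2(n) + 260·L_3(n).
Expanding and collecting terms gives f(n) = 3n^3 + 4n^2 + (1/2)n + 2.
Check: f(4) = 260. ✓

f(n) = 3n^3 + 4n^2 + (1/2)n + 2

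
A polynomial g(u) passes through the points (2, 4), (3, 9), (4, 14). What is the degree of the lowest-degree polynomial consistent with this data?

1

Forward differences of the values at u = 2, 3, 4:
  g  : 4  9  14
  Δ  : 5  5
  Δ^2: 0
The first differences are constant (5) and nonzero, while all higher differences vanish, so the minimal degree is 1.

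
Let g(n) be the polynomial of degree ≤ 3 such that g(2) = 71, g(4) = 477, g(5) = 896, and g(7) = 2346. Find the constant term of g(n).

Write g(n) = an^3 + bn^2 + cn + d. Substituting each data point gives a linear system:
  8a + 4b + 2c + d = 71
  64a + 16b + 4c + d = 477
  125a + 25b + 5c + d = 896
  343a + 49b + 7c + d = 2346
Solving the system yields a = 6, b = 6, c = -1, d = 1.
So g(n) = 6n³ + 6n² - n + 1.
The constant term is 1.

1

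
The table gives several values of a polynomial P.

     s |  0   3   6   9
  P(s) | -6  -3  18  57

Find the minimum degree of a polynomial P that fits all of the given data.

Forward differences of the values at s = 0, 3, 6, 9:
  P  : -6  -3  18  57
  Δ  : 3  21  39
  Δ^2: 18  18
  Δ^3: 0
The second differences are constant (18) and nonzero, while all higher differences vanish, so the minimal degree is 2.

2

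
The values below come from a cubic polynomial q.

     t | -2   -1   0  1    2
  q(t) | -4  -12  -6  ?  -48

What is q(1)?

-10

On equispaced nodes a degree-3 polynomial has vanishing fourth forward difference, so
  q(-2) - 4·q(-1) + 6·q(0) - 4·q(1) + q(2) = 0.
Substituting the known values and solving for q(1):
  -4·q(1) = 40
  q(1) = -10.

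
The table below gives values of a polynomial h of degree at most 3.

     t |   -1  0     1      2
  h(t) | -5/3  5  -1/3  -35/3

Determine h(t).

h(t) = t^3 - 6t^2 - (1/3)t + 5

Write h(t) = at^3 + bt^2 + ct + d. Substituting each data point gives a linear system:
  -a + b - c + d = -5/3
  d = 5
  a + b + c + d = -1/3
  8a + 4b + 2c + d = -35/3
Solving the system yields a = 1, b = -6, c = -1/3, d = 5.
So h(t) = t^3 - 6t^2 - (1/3)t + 5.
Check: h(0) = 5. ✓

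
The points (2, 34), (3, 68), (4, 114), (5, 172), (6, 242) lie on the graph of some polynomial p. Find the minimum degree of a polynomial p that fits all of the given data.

Forward differences of the values at t = 2, 3, 4, 5, 6:
  p  : 34  68  114  172  242
  Δ  : 34  46  58  70
  Δ^2: 12  12  12
  Δ^3: 0  0
  Δ^4: 0
The second differences are constant (12) and nonzero, while all higher differences vanish, so the minimal degree is 2.

2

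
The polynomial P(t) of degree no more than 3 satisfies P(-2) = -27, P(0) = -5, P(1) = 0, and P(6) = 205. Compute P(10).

945

Using the Lagrange interpolation formula with nodes -2, 0, 1, 6:
  L_0(t) = t(t - 1)(t - 6) / -48
  L_1(t) = (t + 2)(t - 1)(t - 6) / 12
  L_2(t) = (t + 2)t(t - 6) / -15
  L_3(t) = (t + 2)t(t - 1) / 240
Then P(t) = -27·L_0(t) - 5·L_1(t) + 0·L_2(t) + 205·L_3(t).
Expanding and collecting terms gives P(t) = t^3 - t^2 + 5t - 5.
Evaluating at t = 10: P(10) = 945.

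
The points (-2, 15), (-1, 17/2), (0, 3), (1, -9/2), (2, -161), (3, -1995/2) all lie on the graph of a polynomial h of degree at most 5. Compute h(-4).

Forward differences of the values at n = -2, -1, 0, 1, 2, 3:
  h  : 15  17/2  3  -9/2  -161  -1995/2
  Δ  : -13/2  -11/2  -15/2  -313/2  -1673/2
  Δ^2: 1  -2  -149  -680
  Δ^3: -3  -147  -531
  Δ^4: -144  -384
  Δ^5: -240
The fifth differences are constant, confirming degree 5.
Interpolating (Newton forward form) and evaluating at n = -4 gives h(-4) = 763.

763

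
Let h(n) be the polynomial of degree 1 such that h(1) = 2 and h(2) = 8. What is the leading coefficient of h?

Write h(n) = an + b. Substituting each data point gives a linear system:
  a + b = 2
  2a + b = 8
Solving the system yields a = 6, b = -4.
So h(n) = 6n - 4.
The leading coefficient is 6.

6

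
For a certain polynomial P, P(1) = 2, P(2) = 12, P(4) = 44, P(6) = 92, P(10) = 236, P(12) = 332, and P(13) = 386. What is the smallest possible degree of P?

Divided differences on the nodes 1, 2, 4, 6, 10, 12, 13:
  order 0: 2  12  44  92  236  332  386
  order 1: 10  16  24  36  48  54
  order 2: 2  2  2  2  2
  order 3: 0  0  0  0
  order 4: 0  0  0
  order 5: 0  0
  order 6: 0
The order-2 divided differences are all 2 (nonzero) and every higher order vanishes, so the data lies on a polynomial of degree exactly 2.

2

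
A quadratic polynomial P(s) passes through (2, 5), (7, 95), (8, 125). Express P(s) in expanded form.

Write P(s) = as^2 + bs + c. Substituting each data point gives a linear system:
  4a + 2b + c = 5
  49a + 7b + c = 95
  64a + 8b + c = 125
Solving the system yields a = 2, b = 0, c = -3.
So P(s) = 2s² - 3.
Check: P(2) = 5. ✓

P(s) = 2s^2 - 3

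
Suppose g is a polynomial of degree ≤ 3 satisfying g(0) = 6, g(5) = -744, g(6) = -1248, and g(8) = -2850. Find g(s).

Write g(s) = as^3 + bs^2 + cs + d. Substituting each data point gives a linear system:
  d = 6
  125a + 25b + 5c + d = -744
  216a + 36b + 6c + d = -1248
  512a + 64b + 8c + d = -2850
Solving the system yields a = -5, b = -4, c = -5, d = 6.
So g(s) = -5s^3 - 4s^2 - 5s + 6.
Check: g(0) = 6. ✓

g(s) = -5s^3 - 4s^2 - 5s + 6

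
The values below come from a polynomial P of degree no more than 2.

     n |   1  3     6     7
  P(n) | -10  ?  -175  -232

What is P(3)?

-52

The 3 known points determine the degree-2 polynomial uniquely.
Write P(n) = an^2 + bn + c. Substituting each data point gives a linear system:
  a + b + c = -10
  36a + 6b + c = -175
  49a + 7b + c = -232
Solving the system yields a = -4, b = -5, c = -1.
So P(n) = -4n^2 - 5n - 1.
Then P(3) = -52.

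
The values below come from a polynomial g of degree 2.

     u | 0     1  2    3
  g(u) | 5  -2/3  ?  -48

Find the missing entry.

-55/3

The 3 known points determine the degree-2 polynomial uniquely.
Write g(u) = au^2 + bu + c. Substituting each data point gives a linear system:
  c = 5
  a + b + c = -2/3
  9a + 3b + c = -48
Solving the system yields a = -6, b = 1/3, c = 5.
So g(u) = -6u² + (1/3)u + 5.
Then g(2) = -55/3.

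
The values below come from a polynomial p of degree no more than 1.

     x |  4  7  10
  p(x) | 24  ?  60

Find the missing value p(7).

42

The 2 known points determine the degree-1 polynomial uniquely.
Write p(x) = ax + b. Substituting each data point gives a linear system:
  4a + b = 24
  10a + b = 60
Solving the system yields a = 6, b = 0.
So p(x) = 6x.
Then p(7) = 42.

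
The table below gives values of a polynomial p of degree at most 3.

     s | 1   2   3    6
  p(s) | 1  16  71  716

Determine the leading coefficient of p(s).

4

Write p(s) = as^3 + bs^2 + cs + d. Substituting each data point gives a linear system:
  a + b + c + d = 1
  8a + 4b + 2c + d = 16
  27a + 9b + 3c + d = 71
  216a + 36b + 6c + d = 716
Solving the system yields a = 4, b = -4, c = -1, d = 2.
So p(s) = 4s^3 - 4s^2 - s + 2.
The leading coefficient is 4.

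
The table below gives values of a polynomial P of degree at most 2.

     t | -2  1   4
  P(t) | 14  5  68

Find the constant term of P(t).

0

Write P(t) = at^2 + bt + c. Substituting each data point gives a linear system:
  4a - 2b + c = 14
  a + b + c = 5
  16a + 4b + c = 68
Solving the system yields a = 4, b = 1, c = 0.
So P(t) = 4t² + t.
The constant term is 0.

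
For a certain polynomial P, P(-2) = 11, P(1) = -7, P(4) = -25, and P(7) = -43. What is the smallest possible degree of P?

Forward differences of the values at u = -2, 1, 4, 7:
  P  : 11  -7  -25  -43
  Δ  : -18  -18  -18
  Δ^2: 0  0
  Δ^3: 0
The first differences are constant (-18) and nonzero, while all higher differences vanish, so the minimal degree is 1.

1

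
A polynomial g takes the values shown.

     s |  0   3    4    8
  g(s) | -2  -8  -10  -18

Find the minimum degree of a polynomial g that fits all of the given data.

Divided differences on the nodes 0, 3, 4, 8:
  order 0: -2  -8  -10  -18
  order 1: -2  -2  -2
  order 2: 0  0
  order 3: 0
The order-1 divided differences are all -2 (nonzero) and every higher order vanishes, so the data lies on a polynomial of degree exactly 1.

1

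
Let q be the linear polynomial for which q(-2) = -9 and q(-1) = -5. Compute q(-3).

Using the Lagrange interpolation formula with nodes -2, -1:
  L_0(t) = (t + 1) / -1
  L_1(t) = (t + 2) / 1
Then q(t) = -9·L_0(t) - 5·L_1(t).
Expanding and collecting terms gives q(t) = 4t - 1.
Evaluating at t = -3: q(-3) = -13.

-13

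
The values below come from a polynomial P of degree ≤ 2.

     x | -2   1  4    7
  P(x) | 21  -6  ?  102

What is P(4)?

The 3 known points determine the degree-2 polynomial uniquely.
Write P(x) = ax^2 + bx + c. Substituting each data point gives a linear system:
  4a - 2b + c = 21
  a + b + c = -6
  49a + 7b + c = 102
Solving the system yields a = 3, b = -6, c = -3.
So P(x) = 3x^2 - 6x - 3.
Then P(4) = 21.

21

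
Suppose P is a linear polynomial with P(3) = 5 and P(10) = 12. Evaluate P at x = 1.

3

Using the Lagrange interpolation formula with nodes 3, 10:
  L_0(x) = (x - 10) / -7
  L_1(x) = (x - 3) / 7
Then P(x) = 5·L_0(x) + 12·L_1(x).
Expanding and collecting terms gives P(x) = x + 2.
Evaluating at x = 1: P(1) = 3.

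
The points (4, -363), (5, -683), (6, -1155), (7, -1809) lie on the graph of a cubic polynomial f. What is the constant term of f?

Write f(s) = as^3 + bs^2 + cs + d. Substituting each data point gives a linear system:
  64a + 16b + 4c + d = -363
  125a + 25b + 5c + d = -683
  216a + 36b + 6c + d = -1155
  343a + 49b + 7c + d = -1809
Solving the system yields a = -5, b = -1, c = -6, d = -3.
So f(s) = -5s^3 - s^2 - 6s - 3.
The constant term is -3.

-3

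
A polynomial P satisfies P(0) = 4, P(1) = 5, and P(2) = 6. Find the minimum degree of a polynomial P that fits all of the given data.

Forward differences of the values at s = 0, 1, 2:
  P  : 4  5  6
  Δ  : 1  1
  Δ^2: 0
The first differences are constant (1) and nonzero, while all higher differences vanish, so the minimal degree is 1.

1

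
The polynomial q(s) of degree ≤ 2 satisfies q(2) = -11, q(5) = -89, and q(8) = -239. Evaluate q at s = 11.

-461

Write q(s) = as^2 + bs + c. Substituting each data point gives a linear system:
  4a + 2b + c = -11
  25a + 5b + c = -89
  64a + 8b + c = -239
Solving the system yields a = -4, b = 2, c = 1.
So q(s) = -4s² + 2s + 1.
Then q(11) = -461.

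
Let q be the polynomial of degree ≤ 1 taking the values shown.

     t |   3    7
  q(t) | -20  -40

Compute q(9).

-50

Write q(t) = at + b. Substituting each data point gives a linear system:
  3a + b = -20
  7a + b = -40
Solving the system yields a = -5, b = -5.
So q(t) = -5t - 5.
Then q(9) = -50.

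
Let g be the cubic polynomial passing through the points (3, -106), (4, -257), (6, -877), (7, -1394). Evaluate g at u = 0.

Using the Lagrange interpolation formula with nodes 3, 4, 6, 7:
  L_0(u) = (u - 4)(u - 6)(u - 7) / -12
  L_1(u) = (u - 3)(u - 6)(u - 7) / 6
  L_2(u) = (u - 3)(u - 4)(u - 7) / -6
  L_3(u) = (u - 3)(u - 4)(u - 6) / 12
Then g(u) = -106·L_0(u) - 257·L_1(u) - 877·L_2(u) - 1394·L_3(u).
Expanding and collecting terms gives g(u) = -4u^3 - u^2 + 4u - 1.
Evaluating at u = 0: g(0) = -1.

-1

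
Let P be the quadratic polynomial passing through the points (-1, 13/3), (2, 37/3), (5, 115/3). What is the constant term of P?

5

Write P(x) = ax^2 + bx + c. Substituting each data point gives a linear system:
  a - b + c = 13/3
  4a + 2b + c = 37/3
  25a + 5b + c = 115/3
Solving the system yields a = 1, b = 5/3, c = 5.
So P(x) = x² + (5/3)x + 5.
The constant term is 5.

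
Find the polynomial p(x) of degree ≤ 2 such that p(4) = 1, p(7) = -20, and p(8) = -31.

Write p(x) = ax^2 + bx + c. Substituting each data point gives a linear system:
  16a + 4b + c = 1
  49a + 7b + c = -20
  64a + 8b + c = -31
Solving the system yields a = -1, b = 4, c = 1.
So p(x) = -x^2 + 4x + 1.
Check: p(7) = -20. ✓

p(x) = -x^2 + 4x + 1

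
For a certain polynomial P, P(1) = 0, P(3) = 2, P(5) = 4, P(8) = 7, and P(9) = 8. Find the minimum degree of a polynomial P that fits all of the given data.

Divided differences on the nodes 1, 3, 5, 8, 9:
  order 0: 0  2  4  7  8
  order 1: 1  1  1  1
  order 2: 0  0  0
  order 3: 0  0
  order 4: 0
The order-1 divided differences are all 1 (nonzero) and every higher order vanishes, so the data lies on a polynomial of degree exactly 1.

1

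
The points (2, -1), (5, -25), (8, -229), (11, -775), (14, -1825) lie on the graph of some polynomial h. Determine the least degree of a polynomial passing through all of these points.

Forward differences of the values at s = 2, 5, 8, 11, 14:
  h  : -1  -25  -229  -775  -1825
  Δ  : -24  -204  -546  -1050
  Δ^2: -180  -342  -504
  Δ^3: -162  -162
  Δ^4: 0
The third differences are constant (-162) and nonzero, while all higher differences vanish, so the minimal degree is 3.

3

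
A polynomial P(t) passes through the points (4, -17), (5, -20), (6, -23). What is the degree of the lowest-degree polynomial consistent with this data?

1

Forward differences of the values at t = 4, 5, 6:
  P  : -17  -20  -23
  Δ  : -3  -3
  Δ^2: 0
The first differences are constant (-3) and nonzero, while all higher differences vanish, so the minimal degree is 1.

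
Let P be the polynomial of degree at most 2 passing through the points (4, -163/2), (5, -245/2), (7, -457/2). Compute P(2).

-47/2

Write P(x) = ax^2 + bx + c. Substituting each data point gives a linear system:
  16a + 4b + c = -163/2
  25a + 5b + c = -245/2
  49a + 7b + c = -457/2
Solving the system yields a = -4, b = -5, c = 5/2.
So P(x) = -4x^2 - 5x + 5/2.
Then P(2) = -47/2.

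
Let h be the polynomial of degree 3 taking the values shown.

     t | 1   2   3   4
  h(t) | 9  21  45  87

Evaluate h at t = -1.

Using the Lagrange interpolation formula with nodes 1, 2, 3, 4:
  L_0(t) = (t - 2)(t - 3)(t - 4) / -6
  L_1(t) = (t - 1)(t - 3)(t - 4) / 2
  L_2(t) = (t - 1)(t - 2)(t - 4) / -2
  L_3(t) = (t - 1)(t - 2)(t - 3) / 6
Then h(t) = 9·L_0(t) + 21·L_1(t) + 45·L_2(t) + 87·L_3(t).
Expanding and collecting terms gives h(t) = t^3 + 5t + 3.
Evaluating at t = -1: h(-1) = -3.

-3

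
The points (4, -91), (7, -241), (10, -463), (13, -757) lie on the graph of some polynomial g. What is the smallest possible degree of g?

2

Forward differences of the values at n = 4, 7, 10, 13:
  g  : -91  -241  -463  -757
  Δ  : -150  -222  -294
  Δ^2: -72  -72
  Δ^3: 0
The second differences are constant (-72) and nonzero, while all higher differences vanish, so the minimal degree is 2.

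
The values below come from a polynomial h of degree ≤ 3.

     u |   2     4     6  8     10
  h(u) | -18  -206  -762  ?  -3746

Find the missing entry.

The 4 known points determine the degree-3 polynomial uniquely.
Write h(u) = au^3 + bu^2 + cu + d. Substituting each data point gives a linear system:
  8a + 4b + 2c + d = -18
  64a + 16b + 4c + d = -206
  216a + 36b + 6c + d = -762
  1000a + 100b + 10c + d = -3746
Solving the system yields a = -4, b = 2, c = 6, d = -6.
So h(u) = -4u^3 + 2u^2 + 6u - 6.
Then h(8) = -1878.

-1878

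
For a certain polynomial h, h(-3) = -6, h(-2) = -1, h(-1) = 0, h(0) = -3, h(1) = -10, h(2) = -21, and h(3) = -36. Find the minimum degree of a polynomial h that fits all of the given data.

Forward differences of the values at s = -3, -2, -1, 0, 1, 2, 3:
  h  : -6  -1  0  -3  -10  -21  -36
  Δ  : 5  1  -3  -7  -11  -15
  Δ^2: -4  -4  -4  -4  -4
  Δ^3: 0  0  0  0
  Δ^4: 0  0  0
  Δ^5: 0  0
  Δ^6: 0
The second differences are constant (-4) and nonzero, while all higher differences vanish, so the minimal degree is 2.

2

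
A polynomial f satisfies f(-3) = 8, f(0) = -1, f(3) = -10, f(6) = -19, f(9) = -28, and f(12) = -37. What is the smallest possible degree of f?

1

Forward differences of the values at u = -3, 0, 3, 6, 9, 12:
  f  : 8  -1  -10  -19  -28  -37
  Δ  : -9  -9  -9  -9  -9
  Δ^2: 0  0  0  0
  Δ^3: 0  0  0
  Δ^4: 0  0
  Δ^5: 0
The first differences are constant (-9) and nonzero, while all higher differences vanish, so the minimal degree is 1.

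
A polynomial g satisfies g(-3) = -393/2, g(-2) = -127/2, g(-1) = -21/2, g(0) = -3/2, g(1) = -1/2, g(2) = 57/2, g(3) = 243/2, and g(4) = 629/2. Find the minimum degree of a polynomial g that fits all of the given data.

3

Forward differences of the values at u = -3, -2, -1, 0, 1, 2, 3, 4:
  g  : -393/2  -127/2  -21/2  -3/2  -1/2  57/2  243/2  629/2
  Δ  : 133  53  9  1  29  93  193
  Δ^2: -80  -44  -8  28  64  100
  Δ^3: 36  36  36  36  36
  Δ^4: 0  0  0  0
  Δ^5: 0  0  0
  Δ^6: 0  0
  Δ^7: 0
The third differences are constant (36) and nonzero, while all higher differences vanish, so the minimal degree is 3.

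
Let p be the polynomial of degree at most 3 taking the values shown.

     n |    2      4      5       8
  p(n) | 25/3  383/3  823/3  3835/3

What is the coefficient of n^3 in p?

Write p(n) = an^3 + bn^2 + cn + d. Substituting each data point gives a linear system:
  8a + 4b + 2c + d = 25/3
  64a + 16b + 4c + d = 383/3
  125a + 25b + 5c + d = 823/3
  512a + 64b + 8c + d = 3835/3
Solving the system yields a = 3, b = -4, c = -1/3, d = 1.
So p(n) = 3n^3 - 4n^2 - (1/3)n + 1.
The leading coefficient is 3.

3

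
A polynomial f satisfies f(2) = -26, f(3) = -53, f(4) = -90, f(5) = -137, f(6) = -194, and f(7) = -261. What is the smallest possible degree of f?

2

Forward differences of the values at u = 2, 3, 4, 5, 6, 7:
  f  : -26  -53  -90  -137  -194  -261
  Δ  : -27  -37  -47  -57  -67
  Δ^2: -10  -10  -10  -10
  Δ^3: 0  0  0
  Δ^4: 0  0
  Δ^5: 0
The second differences are constant (-10) and nonzero, while all higher differences vanish, so the minimal degree is 2.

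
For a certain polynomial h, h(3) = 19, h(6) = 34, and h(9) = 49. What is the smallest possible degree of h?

Forward differences of the values at t = 3, 6, 9:
  h  : 19  34  49
  Δ  : 15  15
  Δ^2: 0
The first differences are constant (15) and nonzero, while all higher differences vanish, so the minimal degree is 1.

1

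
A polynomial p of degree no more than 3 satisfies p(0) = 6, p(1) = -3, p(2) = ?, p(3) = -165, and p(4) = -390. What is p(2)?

-48

On equispaced nodes a degree-3 polynomial has vanishing fourth forward difference, so
  p(0) - 4·p(1) + 6·p(2) - 4·p(3) + p(4) = 0.
Substituting the known values and solving for p(2):
  6·p(2) = -288
  p(2) = -48.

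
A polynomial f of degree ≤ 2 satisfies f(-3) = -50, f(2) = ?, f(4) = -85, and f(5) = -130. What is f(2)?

The 3 known points determine the degree-2 polynomial uniquely.
Write f(u) = au^2 + bu + c. Substituting each data point gives a linear system:
  9a - 3b + c = -50
  16a + 4b + c = -85
  25a + 5b + c = -130
Solving the system yields a = -5, b = 0, c = -5.
So f(u) = -5u^2 - 5.
Then f(2) = -25.

-25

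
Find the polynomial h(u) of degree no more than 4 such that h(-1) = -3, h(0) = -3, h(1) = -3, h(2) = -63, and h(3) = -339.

h(u) = -4u^4 - 2u^3 + 4u^2 + 2u - 3

Using the Lagrange interpolation formula with nodes -1, 0, 1, 2, 3:
  L_0(u) = u(u - 1)(u - 2)(u - 3) / 24
  L_1(u) = (u + 1)(u - 1)(u - 2)(u - 3) / -6
  L_2(u) = (u + 1)u(u - 2)(u - 3) / 4
  L_3(u) = (u + 1)u(u - 1)(u - 3) / -6
  L_4(u) = (u + 1)u(u - 1)(u - 2) / 24
Then h(u) = -3·L_0(u) - 3·L_1(u) - 3·L_2(u) - 63·L_3(u) - 339·L_4(u).
Expanding and collecting terms gives h(u) = -4u⁴ - 2u³ + 4u² + 2u - 3.
Check: h(1) = -3. ✓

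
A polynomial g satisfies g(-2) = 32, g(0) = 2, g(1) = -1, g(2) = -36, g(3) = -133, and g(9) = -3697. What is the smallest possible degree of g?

Divided differences on the nodes -2, 0, 1, 2, 3, 9:
  order 0: 32  2  -1  -36  -133  -3697
  order 1: -15  -3  -35  -97  -594
  order 2: 4  -16  -31  -71
  order 3: -5  -5  -5
  order 4: 0  0
  order 5: 0
The order-3 divided differences are all -5 (nonzero) and every higher order vanishes, so the data lies on a polynomial of degree exactly 3.

3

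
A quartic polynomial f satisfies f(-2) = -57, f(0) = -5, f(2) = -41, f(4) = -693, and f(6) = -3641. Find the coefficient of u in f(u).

0

Write f(u) = au^4 + bu^3 + cu^2 + du + e. Substituting each data point gives a linear system:
  16a - 8b + 4c - 2d + e = -57
  e = -5
  16a + 8b + 4c + 2d + e = -41
  256a + 64b + 16c + 4d + e = -693
  1296a + 216b + 36c + 6d + e = -3641
Solving the system yields a = -3, b = 1, c = 1, d = 0, e = -5.
So f(u) = -3u^4 + u^3 + u^2 - 5.
The coefficient of u is 0.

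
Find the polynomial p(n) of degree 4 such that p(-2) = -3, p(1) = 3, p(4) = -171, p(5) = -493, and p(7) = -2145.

p(n) = -n^4 + 5n^2 + 2n - 3

Using the Lagrange interpolation formula with nodes -2, 1, 4, 5, 7:
  L_0(n) = (n - 1)(n - 4)(n - 5)(n - 7) / 1134
  L_1(n) = (n + 2)(n - 4)(n - 5)(n - 7) / -216
  L_2(n) = (n + 2)(n - 1)(n - 5)(n - 7) / 54
  L_3(n) = (n + 2)(n - 1)(n - 4)(n - 7) / -56
  L_4(n) = (n + 2)(n - 1)(n - 4)(n - 5) / 324
Then p(n) = -3·L_0(n) + 3·L_1(n) - 171·L_2(n) - 493·L_3(n) - 2145·L_4(n).
Expanding and collecting terms gives p(n) = -n^4 + 5n^2 + 2n - 3.
Check: p(4) = -171. ✓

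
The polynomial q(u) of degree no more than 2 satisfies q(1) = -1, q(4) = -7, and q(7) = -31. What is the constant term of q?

-3

Write q(u) = au^2 + bu + c. Substituting each data point gives a linear system:
  a + b + c = -1
  16a + 4b + c = -7
  49a + 7b + c = -31
Solving the system yields a = -1, b = 3, c = -3.
So q(u) = -u^2 + 3u - 3.
The constant term is -3.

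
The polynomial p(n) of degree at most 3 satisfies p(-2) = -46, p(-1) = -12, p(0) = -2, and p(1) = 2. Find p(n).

p(n) = 3n^3 - 3n^2 + 4n - 2

Using the Lagrange interpolation formula with nodes -2, -1, 0, 1:
  L_0(n) = (n + 1)n(n - 1) / -6
  L_1(n) = (n + 2)n(n - 1) / 2
  L_2(n) = (n + 2)(n + 1)(n - 1) / -2
  L_3(n) = (n + 2)(n + 1)n / 6
Then p(n) = -46·L_0(n) - 12·L_1(n) - 2·L_2(n) + 2·L_3(n).
Expanding and collecting terms gives p(n) = 3n^3 - 3n^2 + 4n - 2.
Check: p(0) = -2. ✓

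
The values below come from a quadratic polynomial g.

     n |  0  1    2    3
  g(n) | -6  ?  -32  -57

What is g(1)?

On equispaced nodes a degree-2 polynomial has vanishing third forward difference, so
  - g(0) + 3·g(1) - 3·g(2) + g(3) = 0.
Substituting the known values and solving for g(1):
  3·g(1) = -45
  g(1) = -15.

-15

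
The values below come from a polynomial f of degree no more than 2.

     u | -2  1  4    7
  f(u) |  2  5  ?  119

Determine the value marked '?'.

The 3 known points determine the degree-2 polynomial uniquely.
Write f(u) = au^2 + bu + c. Substituting each data point gives a linear system:
  4a - 2b + c = 2
  a + b + c = 5
  49a + 7b + c = 119
Solving the system yields a = 2, b = 3, c = 0.
So f(u) = 2u^2 + 3u.
Then f(4) = 44.

44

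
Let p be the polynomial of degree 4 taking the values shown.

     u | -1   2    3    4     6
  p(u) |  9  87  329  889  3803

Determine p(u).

Using the Lagrange interpolation formula with nodes -1, 2, 3, 4, 6:
  L_0(u) = (u - 2)(u - 3)(u - 4)(u - 6) / 420
  L_1(u) = (u + 1)(u - 3)(u - 4)(u - 6) / -24
  L_2(u) = (u + 1)(u - 2)(u - 4)(u - 6) / 12
  L_3(u) = (u + 1)(u - 2)(u - 3)(u - 6) / -20
  L_4(u) = (u + 1)(u - 2)(u - 3)(u - 4) / 168
Then p(u) = 9·L_0(u) + 87·L_1(u) + 329·L_2(u) + 889·L_3(u) + 3803·L_4(u).
Expanding and collecting terms gives p(u) = 2u^4 + 5u^3 + 4u^2 - 3u + 5.
Check: p(6) = 3803. ✓

p(u) = 2u^4 + 5u^3 + 4u^2 - 3u + 5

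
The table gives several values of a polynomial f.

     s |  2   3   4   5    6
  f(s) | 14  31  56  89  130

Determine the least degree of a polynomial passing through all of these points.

Forward differences of the values at s = 2, 3, 4, 5, 6:
  f  : 14  31  56  89  130
  Δ  : 17  25  33  41
  Δ^2: 8  8  8
  Δ^3: 0  0
  Δ^4: 0
The second differences are constant (8) and nonzero, while all higher differences vanish, so the minimal degree is 2.

2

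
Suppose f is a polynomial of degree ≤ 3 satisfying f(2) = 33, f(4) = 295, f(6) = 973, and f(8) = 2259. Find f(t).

f(t) = 4t^3 + 4t^2 - 5t - 5

Using the Lagrange interpolation formula with nodes 2, 4, 6, 8:
  L_0(t) = (t - 4)(t - 6)(t - 8) / -48
  L_1(t) = (t - 2)(t - 6)(t - 8) / 16
  L_2(t) = (t - 2)(t - 4)(t - 8) / -16
  L_3(t) = (t - 2)(t - 4)(t - 6) / 48
Then f(t) = 33·L_0(t) + 295·L_1(t) + 973·L_2(t) + 2259·L_3(t).
Expanding and collecting terms gives f(t) = 4t^3 + 4t^2 - 5t - 5.
Check: f(4) = 295. ✓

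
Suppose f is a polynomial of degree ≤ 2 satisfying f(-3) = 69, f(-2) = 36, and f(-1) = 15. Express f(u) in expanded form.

Write f(u) = au^2 + bu + c. Substituting each data point gives a linear system:
  9a - 3b + c = 69
  4a - 2b + c = 36
  a - b + c = 15
Solving the system yields a = 6, b = -3, c = 6.
So f(u) = 6u^2 - 3u + 6.
Check: f(-2) = 36. ✓

f(u) = 6u^2 - 3u + 6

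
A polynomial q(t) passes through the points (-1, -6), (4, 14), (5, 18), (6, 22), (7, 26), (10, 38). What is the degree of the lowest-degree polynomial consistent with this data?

1

Divided differences on the nodes -1, 4, 5, 6, 7, 10:
  order 0: -6  14  18  22  26  38
  order 1: 4  4  4  4  4
  order 2: 0  0  0  0
  order 3: 0  0  0
  order 4: 0  0
  order 5: 0
The order-1 divided differences are all 4 (nonzero) and every higher order vanishes, so the data lies on a polynomial of degree exactly 1.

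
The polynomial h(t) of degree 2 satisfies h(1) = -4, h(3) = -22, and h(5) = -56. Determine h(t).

h(t) = -2t^2 - t - 1

Using the Lagrange interpolation formula with nodes 1, 3, 5:
  L_0(t) = (t - 3)(t - 5) / 8
  L_1(t) = (t - 1)(t - 5) / -4
  L_2(t) = (t - 1)(t - 3) / 8
Then h(t) = -4·L_0(t) - 22·L_1(t) - 56·L_2(t).
Expanding and collecting terms gives h(t) = -2t² - t - 1.
Check: h(1) = -4. ✓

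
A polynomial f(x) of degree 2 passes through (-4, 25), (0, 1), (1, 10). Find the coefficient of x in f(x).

Write f(x) = ax^2 + bx + c. Substituting each data point gives a linear system:
  16a - 4b + c = 25
  c = 1
  a + b + c = 10
Solving the system yields a = 3, b = 6, c = 1.
So f(x) = 3x^2 + 6x + 1.
The coefficient of x is 6.

6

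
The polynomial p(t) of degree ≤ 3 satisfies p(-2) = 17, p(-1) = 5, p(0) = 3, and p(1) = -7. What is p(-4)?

143

Forward differences of the values at t = -2, -1, 0, 1:
  p  : 17  5  3  -7
  Δ  : -12  -2  -10
  Δ^2: 10  -8
  Δ^3: -18
The third differences are constant, confirming degree 3.
Interpolating (Newton forward form) and evaluating at t = -4 gives p(-4) = 143.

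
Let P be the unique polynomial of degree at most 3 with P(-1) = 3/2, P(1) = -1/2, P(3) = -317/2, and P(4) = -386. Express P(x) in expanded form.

P(x) = -6x^3 - (3/2)x^2 + 5x + 2

Write P(x) = ax^3 + bx^2 + cx + d. Substituting each data point gives a linear system:
  -a + b - c + d = 3/2
  a + b + c + d = -1/2
  27a + 9b + 3c + d = -317/2
  64a + 16b + 4c + d = -386
Solving the system yields a = -6, b = -3/2, c = 5, d = 2.
So P(x) = -6x^3 - (3/2)x^2 + 5x + 2.
Check: P(1) = -1/2. ✓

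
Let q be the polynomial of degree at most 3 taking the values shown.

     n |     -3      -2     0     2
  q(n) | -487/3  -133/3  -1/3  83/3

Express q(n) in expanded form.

q(n) = 6n^3 - 2n^2 - 6n - 1/3

Write q(n) = an^3 + bn^2 + cn + d. Substituting each data point gives a linear system:
  -27a + 9b - 3c + d = -487/3
  -8a + 4b - 2c + d = -133/3
  d = -1/3
  8a + 4b + 2c + d = 83/3
Solving the system yields a = 6, b = -2, c = -6, d = -1/3.
So q(n) = 6n^3 - 2n^2 - 6n - 1/3.
Check: q(-2) = -133/3. ✓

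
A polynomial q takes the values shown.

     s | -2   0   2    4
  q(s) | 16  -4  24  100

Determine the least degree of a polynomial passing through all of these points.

2

Forward differences of the values at s = -2, 0, 2, 4:
  q  : 16  -4  24  100
  Δ  : -20  28  76
  Δ^2: 48  48
  Δ^3: 0
The second differences are constant (48) and nonzero, while all higher differences vanish, so the minimal degree is 2.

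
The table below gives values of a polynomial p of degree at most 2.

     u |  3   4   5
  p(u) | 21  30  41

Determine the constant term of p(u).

Write p(u) = au^2 + bu + c. Substituting each data point gives a linear system:
  9a + 3b + c = 21
  16a + 4b + c = 30
  25a + 5b + c = 41
Solving the system yields a = 1, b = 2, c = 6.
So p(u) = u² + 2u + 6.
The constant term is 6.

6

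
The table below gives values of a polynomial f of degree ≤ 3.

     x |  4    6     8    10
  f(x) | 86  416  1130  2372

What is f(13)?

Write f(x) = ax^3 + bx^2 + cx + d. Substituting each data point gives a linear system:
  64a + 16b + 4c + d = 86
  216a + 36b + 6c + d = 416
  512a + 64b + 8c + d = 1130
  1000a + 100b + 10c + d = 2372
Solving the system yields a = 3, b = -6, c = -3, d = 2.
So f(x) = 3x^3 - 6x^2 - 3x + 2.
Then f(13) = 5540.

5540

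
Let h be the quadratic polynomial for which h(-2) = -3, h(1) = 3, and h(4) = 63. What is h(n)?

h(n) = 3n^2 + 5n - 5

Using the Lagrange interpolation formula with nodes -2, 1, 4:
  L_0(n) = (n - 1)(n - 4) / 18
  L_1(n) = (n + 2)(n - 4) / -9
  L_2(n) = (n + 2)(n - 1) / 18
Then h(n) = -3·L_0(n) + 3·L_1(n) + 63·L_2(n).
Expanding and collecting terms gives h(n) = 3n² + 5n - 5.
Check: h(-2) = -3. ✓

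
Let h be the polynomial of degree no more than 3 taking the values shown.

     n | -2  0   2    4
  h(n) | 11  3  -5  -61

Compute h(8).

-509

Forward differences of the values at n = -2, 0, 2, 4:
  h  : 11  3  -5  -61
  Δ  : -8  -8  -56
  Δ^2: 0  -48
  Δ^3: -48
The third differences are constant, confirming degree 3.
Interpolating (Newton forward form) and evaluating at n = 8 gives h(8) = -509.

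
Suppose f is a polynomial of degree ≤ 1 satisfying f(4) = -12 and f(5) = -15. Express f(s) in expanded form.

Write f(s) = as + b. Substituting each data point gives a linear system:
  4a + b = -12
  5a + b = -15
Solving the system yields a = -3, b = 0.
So f(s) = -3s.
Check: f(5) = -15. ✓

f(s) = -3s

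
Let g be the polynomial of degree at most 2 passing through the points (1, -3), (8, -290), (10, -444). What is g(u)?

Write g(u) = au^2 + bu + c. Substituting each data point gives a linear system:
  a + b + c = -3
  64a + 8b + c = -290
  100a + 10b + c = -444
Solving the system yields a = -4, b = -5, c = 6.
So g(u) = -4u^2 - 5u + 6.
Check: g(8) = -290. ✓

g(u) = -4u^2 - 5u + 6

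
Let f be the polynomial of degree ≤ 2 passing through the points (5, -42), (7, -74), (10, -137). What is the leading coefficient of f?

-1

Write f(s) = as^2 + bs + c. Substituting each data point gives a linear system:
  25a + 5b + c = -42
  49a + 7b + c = -74
  100a + 10b + c = -137
Solving the system yields a = -1, b = -4, c = 3.
So f(s) = -s^2 - 4s + 3.
The leading coefficient is -1.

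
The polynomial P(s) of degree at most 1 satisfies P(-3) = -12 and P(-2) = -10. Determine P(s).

Write P(s) = as + b. Substituting each data point gives a linear system:
  -3a + b = -12
  -2a + b = -10
Solving the system yields a = 2, b = -6.
So P(s) = 2s - 6.
Check: P(-3) = -12. ✓

P(s) = 2s - 6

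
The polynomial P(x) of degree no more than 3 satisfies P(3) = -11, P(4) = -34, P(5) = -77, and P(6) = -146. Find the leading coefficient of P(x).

-1

Write P(x) = ax^3 + bx^2 + cx + d. Substituting each data point gives a linear system:
  27a + 9b + 3c + d = -11
  64a + 16b + 4c + d = -34
  125a + 25b + 5c + d = -77
  216a + 36b + 6c + d = -146
Solving the system yields a = -1, b = 2, c = 0, d = -2.
So P(x) = -x³ + 2x² - 2.
The leading coefficient is -1.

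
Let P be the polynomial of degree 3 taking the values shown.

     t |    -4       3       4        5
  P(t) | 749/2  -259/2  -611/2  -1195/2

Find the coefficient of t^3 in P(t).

-5

Write P(t) = at^3 + bt^2 + ct + d. Substituting each data point gives a linear system:
  -64a + 16b - 4c + d = 749/2
  27a + 9b + 3c + d = -259/2
  64a + 16b + 4c + d = -611/2
  125a + 25b + 5c + d = -1195/2
Solving the system yields a = -5, b = 2, c = -5, d = 5/2.
So P(t) = -5t^3 + 2t^2 - 5t + 5/2.
The leading coefficient is -5.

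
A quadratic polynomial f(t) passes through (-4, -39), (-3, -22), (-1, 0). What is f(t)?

f(t) = -2t^2 + 3t + 5

Write f(t) = at^2 + bt + c. Substituting each data point gives a linear system:
  16a - 4b + c = -39
  9a - 3b + c = -22
  a - b + c = 0
Solving the system yields a = -2, b = 3, c = 5.
So f(t) = -2t² + 3t + 5.
Check: f(-3) = -22. ✓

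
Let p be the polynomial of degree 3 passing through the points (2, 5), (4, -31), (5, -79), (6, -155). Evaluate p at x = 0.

1

Write p(x) = ax^3 + bx^2 + cx + d. Substituting each data point gives a linear system:
  8a + 4b + 2c + d = 5
  64a + 16b + 4c + d = -31
  125a + 25b + 5c + d = -79
  216a + 36b + 6c + d = -155
Solving the system yields a = -1, b = 1, c = 4, d = 1.
So p(x) = -x³ + x² + 4x + 1.
Then p(0) = 1.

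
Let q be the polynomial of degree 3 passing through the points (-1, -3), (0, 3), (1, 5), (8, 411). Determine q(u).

Using the Lagrange interpolation formula with nodes -1, 0, 1, 8:
  L_0(u) = u(u - 1)(u - 8) / -18
  L_1(u) = (u + 1)(u - 1)(u - 8) / 8
  L_2(u) = (u + 1)u(u - 8) / -14
  L_3(u) = (u + 1)u(u - 1) / 504
Then q(u) = -3·L_0(u) + 3·L_1(u) + 5·L_2(u) + 411·L_3(u).
Expanding and collecting terms gives q(u) = u³ - 2u² + 3u + 3.
Check: q(0) = 3. ✓

q(u) = u^3 - 2u^2 + 3u + 3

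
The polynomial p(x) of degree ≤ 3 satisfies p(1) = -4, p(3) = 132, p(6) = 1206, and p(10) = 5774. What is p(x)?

Using the Lagrange interpolation formula with nodes 1, 3, 6, 10:
  L_0(x) = (x - 3)(x - 6)(x - 10) / -90
  L_1(x) = (x - 1)(x - 6)(x - 10) / 42
  L_2(x) = (x - 1)(x - 3)(x - 10) / -60
  L_3(x) = (x - 1)(x - 3)(x - 6) / 252
Then p(x) = -4·L_0(x) + 132·L_1(x) + 1206·L_2(x) + 5774·L_3(x).
Expanding and collecting terms gives p(x) = 6x^3 - 2x^2 - 2x - 6.
Check: p(10) = 5774. ✓

p(x) = 6x^3 - 2x^2 - 2x - 6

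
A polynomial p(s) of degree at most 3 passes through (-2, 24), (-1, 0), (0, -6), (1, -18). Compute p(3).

Using the Lagrange interpolation formula with nodes -2, -1, 0, 1:
  L_0(s) = (s + 1)s(s - 1) / -6
  L_1(s) = (s + 2)s(s - 1) / 2
  L_2(s) = (s + 2)(s + 1)(s - 1) / -2
  L_3(s) = (s + 2)(s + 1)s / 6
Then p(s) = 24·L_0(s) + 0·L_1(s) - 6·L_2(s) - 18·L_3(s).
Expanding and collecting terms gives p(s) = -4s^3 - 3s^2 - 5s - 6.
Evaluating at s = 3: p(3) = -156.

-156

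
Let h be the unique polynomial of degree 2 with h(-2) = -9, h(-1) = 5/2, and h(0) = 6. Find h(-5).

Using the Lagrange interpolation formula with nodes -2, -1, 0:
  L_0(t) = (t + 1)t / 2
  L_1(t) = (t + 2)t / -1
  L_2(t) = (t + 2)(t + 1) / 2
Then h(t) = -9·L_0(t) + 5/2·L_1(t) + 6·L_2(t).
Expanding and collecting terms gives h(t) = -4t² - (1/2)t + 6.
Evaluating at t = -5: h(-5) = -183/2.

-183/2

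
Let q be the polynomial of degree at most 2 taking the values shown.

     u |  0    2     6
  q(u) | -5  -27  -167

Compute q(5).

Using the Lagrange interpolation formula with nodes 0, 2, 6:
  L_0(u) = (u - 2)(u - 6) / 12
  L_1(u) = u(u - 6) / -8
  L_2(u) = u(u - 2) / 24
Then q(u) = -5·L_0(u) - 27·L_1(u) - 167·L_2(u).
Expanding and collecting terms gives q(u) = -4u^2 - 3u - 5.
Evaluating at u = 5: q(5) = -120.

-120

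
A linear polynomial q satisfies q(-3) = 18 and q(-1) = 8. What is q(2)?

-7

Write q(n) = an + b. Substituting each data point gives a linear system:
  -3a + b = 18
  -a + b = 8
Solving the system yields a = -5, b = 3.
So q(n) = -5n + 3.
Then q(2) = -7.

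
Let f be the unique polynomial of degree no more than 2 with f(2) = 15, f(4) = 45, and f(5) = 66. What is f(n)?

Using the Lagrange interpolation formula with nodes 2, 4, 5:
  L_0(n) = (n - 4)(n - 5) / 6
  L_1(n) = (n - 2)(n - 5) / -2
  L_2(n) = (n - 2)(n - 4) / 3
Then f(n) = 15·L_0(n) + 45·L_1(n) + 66·L_2(n).
Expanding and collecting terms gives f(n) = 2n^2 + 3n + 1.
Check: f(5) = 66. ✓

f(n) = 2n^2 + 3n + 1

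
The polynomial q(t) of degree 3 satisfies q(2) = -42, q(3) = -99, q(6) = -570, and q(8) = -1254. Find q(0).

Write q(t) = at^3 + bt^2 + ct + d. Substituting each data point gives a linear system:
  8a + 4b + 2c + d = -42
  27a + 9b + 3c + d = -99
  216a + 36b + 6c + d = -570
  512a + 64b + 8c + d = -1254
Solving the system yields a = -2, b = -3, c = -4, d = -6.
So q(t) = -2t^3 - 3t^2 - 4t - 6.
Then q(0) = -6.

-6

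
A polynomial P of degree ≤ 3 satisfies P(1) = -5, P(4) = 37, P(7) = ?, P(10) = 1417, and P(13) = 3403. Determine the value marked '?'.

On equispaced nodes a degree-3 polynomial has vanishing fourth forward difference, so
  P(1) - 4·P(4) + 6·P(7) - 4·P(10) + P(13) = 0.
Substituting the known values and solving for P(7):
  6·P(7) = 2418
  P(7) = 403.

403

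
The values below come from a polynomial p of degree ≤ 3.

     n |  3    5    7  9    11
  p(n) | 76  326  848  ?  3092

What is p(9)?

1738

The 4 known points determine the degree-3 polynomial uniquely.
Write p(n) = an^3 + bn^2 + cn + d. Substituting each data point gives a linear system:
  27a + 9b + 3c + d = 76
  125a + 25b + 5c + d = 326
  343a + 49b + 7c + d = 848
  1331a + 121b + 11c + d = 3092
Solving the system yields a = 2, b = 4, c = -5, d = 1.
So p(n) = 2n³ + 4n² - 5n + 1.
Then p(9) = 1738.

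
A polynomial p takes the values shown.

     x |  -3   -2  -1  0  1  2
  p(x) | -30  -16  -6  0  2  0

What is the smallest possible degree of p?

2

Forward differences of the values at x = -3, -2, -1, 0, 1, 2:
  p  : -30  -16  -6  0  2  0
  Δ  : 14  10  6  2  -2
  Δ^2: -4  -4  -4  -4
  Δ^3: 0  0  0
  Δ^4: 0  0
  Δ^5: 0
The second differences are constant (-4) and nonzero, while all higher differences vanish, so the minimal degree is 2.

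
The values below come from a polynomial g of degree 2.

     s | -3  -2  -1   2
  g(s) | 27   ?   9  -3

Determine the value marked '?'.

17

The 3 known points determine the degree-2 polynomial uniquely.
Write g(s) = as^2 + bs + c. Substituting each data point gives a linear system:
  9a - 3b + c = 27
  a - b + c = 9
  4a + 2b + c = -3
Solving the system yields a = 1, b = -5, c = 3.
So g(s) = s^2 - 5s + 3.
Then g(-2) = 17.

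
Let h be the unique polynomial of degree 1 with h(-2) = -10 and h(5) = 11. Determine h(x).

h(x) = 3x - 4

Using the Lagrange interpolation formula with nodes -2, 5:
  L_0(x) = (x - 5) / -7
  L_1(x) = (x + 2) / 7
Then h(x) = -10·L_0(x) + 11·L_1(x).
Expanding and collecting terms gives h(x) = 3x - 4.
Check: h(5) = 11. ✓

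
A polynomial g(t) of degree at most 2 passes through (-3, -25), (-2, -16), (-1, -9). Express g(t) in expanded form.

Write g(t) = at^2 + bt + c. Substituting each data point gives a linear system:
  9a - 3b + c = -25
  4a - 2b + c = -16
  a - b + c = -9
Solving the system yields a = -1, b = 4, c = -4.
So g(t) = -t² + 4t - 4.
Check: g(-1) = -9. ✓

g(t) = -t^2 + 4t - 4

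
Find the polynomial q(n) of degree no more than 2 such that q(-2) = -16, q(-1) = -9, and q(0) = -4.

Write q(n) = an^2 + bn + c. Substituting each data point gives a linear system:
  4a - 2b + c = -16
  a - b + c = -9
  c = -4
Solving the system yields a = -1, b = 4, c = -4.
So q(n) = -n² + 4n - 4.
Check: q(-2) = -16. ✓

q(n) = -n^2 + 4n - 4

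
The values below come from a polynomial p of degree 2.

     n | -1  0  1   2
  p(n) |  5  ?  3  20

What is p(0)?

-2

The 3 known points determine the degree-2 polynomial uniquely.
Write p(n) = an^2 + bn + c. Substituting each data point gives a linear system:
  a - b + c = 5
  a + b + c = 3
  4a + 2b + c = 20
Solving the system yields a = 6, b = -1, c = -2.
So p(n) = 6n² - n - 2.
Then p(0) = -2.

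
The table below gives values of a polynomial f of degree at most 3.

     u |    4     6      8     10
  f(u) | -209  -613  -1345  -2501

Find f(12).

Using the Lagrange interpolation formula with nodes 4, 6, 8, 10:
  L_0(u) = (u - 6)(u - 8)(u - 10) / -48
  L_1(u) = (u - 4)(u - 8)(u - 10) / 16
  L_2(u) = (u - 4)(u - 6)(u - 10) / -16
  L_3(u) = (u - 4)(u - 6)(u - 8) / 48
Then f(u) = -209·L_0(u) - 613·L_1(u) - 1345·L_2(u) - 2501·L_3(u).
Expanding and collecting terms gives f(u) = -2u^3 - 5u^2 - 1.
Evaluating at u = 12: f(12) = -4177.

-4177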